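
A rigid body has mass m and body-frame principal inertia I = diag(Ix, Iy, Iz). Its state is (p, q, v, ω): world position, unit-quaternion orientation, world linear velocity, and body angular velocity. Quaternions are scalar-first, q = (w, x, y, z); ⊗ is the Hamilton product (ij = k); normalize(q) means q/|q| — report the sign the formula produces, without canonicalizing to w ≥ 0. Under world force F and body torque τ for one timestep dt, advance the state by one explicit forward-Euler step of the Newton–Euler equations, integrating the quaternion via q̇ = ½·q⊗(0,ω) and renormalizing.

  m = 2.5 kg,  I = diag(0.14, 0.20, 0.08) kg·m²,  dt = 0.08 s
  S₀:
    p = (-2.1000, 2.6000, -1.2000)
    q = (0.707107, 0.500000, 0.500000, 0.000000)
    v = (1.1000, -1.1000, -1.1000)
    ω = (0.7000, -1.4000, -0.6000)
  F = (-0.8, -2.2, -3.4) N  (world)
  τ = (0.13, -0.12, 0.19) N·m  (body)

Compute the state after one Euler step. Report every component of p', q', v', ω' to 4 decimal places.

precession coupling ω×(Iω) = (-0.1008, -0.0252, -0.0588)
(τ − ω×Iω)/I = (1.6486, -0.4740, 3.1100)
new body rate ω' = (0.8319, -1.4379, -0.3512)
q⊗(0,ω) = (0.3500000, 0.1949749, -0.6899498, -1.4742642)
q' = normalize(q + ½dt·q⊗(0,ω)) = (0.7195, 0.5067, 0.4713, -0.0588)
a = F/m = (-0.3200, -0.8800, -1.3600)
p' = p + v·dt = (-2.0120, 2.5120, -1.2880)
new velocity v' = (1.0744, -1.1704, -1.2088)

p' = (-2.0120, 2.5120, -1.2880)
q' = (0.7195, 0.5067, 0.4713, -0.0588)
v' = (1.0744, -1.1704, -1.2088)
ω' = (0.8319, -1.4379, -0.3512)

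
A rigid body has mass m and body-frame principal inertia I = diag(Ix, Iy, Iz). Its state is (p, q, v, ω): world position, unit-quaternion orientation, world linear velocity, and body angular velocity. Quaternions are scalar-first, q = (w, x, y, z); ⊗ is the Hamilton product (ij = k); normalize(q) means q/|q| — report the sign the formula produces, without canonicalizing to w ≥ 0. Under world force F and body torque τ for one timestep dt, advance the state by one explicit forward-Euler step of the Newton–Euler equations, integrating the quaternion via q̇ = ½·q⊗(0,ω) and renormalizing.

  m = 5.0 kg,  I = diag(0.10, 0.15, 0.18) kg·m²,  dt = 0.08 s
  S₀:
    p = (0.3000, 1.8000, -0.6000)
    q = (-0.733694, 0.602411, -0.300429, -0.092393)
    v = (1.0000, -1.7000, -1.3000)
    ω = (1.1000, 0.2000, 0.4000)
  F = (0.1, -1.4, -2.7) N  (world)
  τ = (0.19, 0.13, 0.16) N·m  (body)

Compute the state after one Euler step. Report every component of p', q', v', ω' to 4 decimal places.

α = I⁻¹(τ − ω×Iω) = (1.8760, 1.1013, 0.8278)
new body rate ω' = (1.2501, 0.2881, 0.4662)
Hamilton product q⊗(0,ω) = (-0.5656091, -0.9087564, -0.4893355, 0.1574765)
q' = normalize(q + ½dt·q⊗(0,ω)) = (-0.7555, 0.5654, -0.3196, -0.0860)
linear accel F/m = (0.0200, -0.2800, -0.5400)
p + v·dt = (0.3800, 1.6640, -0.7040)
v + (F/m)dt = (1.0016, -1.7224, -1.3432)

p' = (0.3800, 1.6640, -0.7040)
q' = (-0.7555, 0.5654, -0.3196, -0.0860)
v' = (1.0016, -1.7224, -1.3432)
ω' = (1.2501, 0.2881, 0.4662)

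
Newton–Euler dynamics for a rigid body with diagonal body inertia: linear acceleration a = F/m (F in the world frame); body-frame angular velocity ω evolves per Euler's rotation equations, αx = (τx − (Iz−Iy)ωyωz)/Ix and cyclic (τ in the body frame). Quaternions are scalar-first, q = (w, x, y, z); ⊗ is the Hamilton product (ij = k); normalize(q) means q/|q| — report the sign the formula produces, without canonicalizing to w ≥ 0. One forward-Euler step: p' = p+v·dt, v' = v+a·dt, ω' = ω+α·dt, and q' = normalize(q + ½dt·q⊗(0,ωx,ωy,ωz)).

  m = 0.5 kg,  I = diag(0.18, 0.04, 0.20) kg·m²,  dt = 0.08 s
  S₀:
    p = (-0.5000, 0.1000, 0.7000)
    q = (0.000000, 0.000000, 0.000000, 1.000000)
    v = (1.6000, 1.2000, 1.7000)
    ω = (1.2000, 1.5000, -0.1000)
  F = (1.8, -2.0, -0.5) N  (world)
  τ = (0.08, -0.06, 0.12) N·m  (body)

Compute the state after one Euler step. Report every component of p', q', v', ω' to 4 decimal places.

p' = (-0.3720, 0.1960, 0.8360)
q' = (0.0040, -0.0598, 0.0479, 0.9971)
v' = (1.8880, 0.8800, 1.6200)
ω' = (1.2462, 1.3752, 0.0488)

p + v·dt = (-0.3720, 0.1960, 0.8360)
new velocity v' = (1.8880, 0.8800, 1.6200)
precession coupling ω×(Iω) = (-0.0240, 0.0024, -0.2520)
α = I⁻¹(τ − ω×Iω) = (0.5778, -1.5600, 1.8600)
ω + α·dt = (1.2462, 1.3752, 0.0488)
2q̇ = q⊗(0,ω) = (0.1000000, -1.5000000, 1.2000000, 0.0000000)
updated quaternion q' = (0.0040, -0.0598, 0.0479, 0.9971)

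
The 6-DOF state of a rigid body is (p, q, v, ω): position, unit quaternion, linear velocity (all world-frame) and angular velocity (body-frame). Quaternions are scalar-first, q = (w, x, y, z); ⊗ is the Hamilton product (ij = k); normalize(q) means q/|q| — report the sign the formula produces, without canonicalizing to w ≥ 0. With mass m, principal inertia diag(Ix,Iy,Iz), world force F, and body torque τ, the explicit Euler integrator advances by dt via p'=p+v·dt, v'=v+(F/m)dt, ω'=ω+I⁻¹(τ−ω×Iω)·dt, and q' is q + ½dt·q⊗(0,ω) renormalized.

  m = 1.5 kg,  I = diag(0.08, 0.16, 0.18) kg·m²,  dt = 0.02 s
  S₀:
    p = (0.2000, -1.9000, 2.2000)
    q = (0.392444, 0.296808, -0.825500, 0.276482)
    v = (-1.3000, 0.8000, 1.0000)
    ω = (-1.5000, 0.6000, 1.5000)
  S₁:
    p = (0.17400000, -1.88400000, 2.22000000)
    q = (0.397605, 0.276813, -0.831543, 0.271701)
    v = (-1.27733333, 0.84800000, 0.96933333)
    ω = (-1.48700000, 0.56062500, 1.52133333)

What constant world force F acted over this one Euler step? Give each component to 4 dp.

F = (1.7000, 3.6000, -2.3000)

velocity change Δv = (0.02266667, 0.04800000, -0.03066667)
m·(v₁−v₀)/dt = (1.7000, 3.6000, -2.3000)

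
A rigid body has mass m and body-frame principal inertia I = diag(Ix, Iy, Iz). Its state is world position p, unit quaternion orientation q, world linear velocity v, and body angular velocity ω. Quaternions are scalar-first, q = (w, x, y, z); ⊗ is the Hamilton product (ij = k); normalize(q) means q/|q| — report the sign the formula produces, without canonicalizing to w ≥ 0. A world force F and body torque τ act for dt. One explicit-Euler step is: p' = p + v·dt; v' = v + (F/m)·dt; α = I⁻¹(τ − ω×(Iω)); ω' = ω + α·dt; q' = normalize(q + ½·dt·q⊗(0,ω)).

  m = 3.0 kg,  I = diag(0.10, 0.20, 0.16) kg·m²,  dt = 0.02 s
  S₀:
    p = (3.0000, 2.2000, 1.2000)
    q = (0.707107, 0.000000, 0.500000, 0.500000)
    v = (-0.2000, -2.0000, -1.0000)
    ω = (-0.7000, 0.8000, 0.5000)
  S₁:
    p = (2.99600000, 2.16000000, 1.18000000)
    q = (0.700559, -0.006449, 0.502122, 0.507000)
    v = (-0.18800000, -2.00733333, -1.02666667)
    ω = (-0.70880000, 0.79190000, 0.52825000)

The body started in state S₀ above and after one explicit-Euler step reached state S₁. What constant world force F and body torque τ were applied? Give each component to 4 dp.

Δv = v₁−v₀ = (0.01200000, -0.00733333, -0.02666667)
m·(v₁−v₀)/dt = (1.8000, -1.1000, -4.0000)
rate change Δω = (-0.00880000, -0.00810000, 0.02825000)
precession coupling = (-0.0160, 0.0210, -0.0560)
I·α + gyro = (-0.0600, -0.0600, 0.1700)

F = (1.8000, -1.1000, -4.0000)
τ = (-0.0600, -0.0600, 0.1700)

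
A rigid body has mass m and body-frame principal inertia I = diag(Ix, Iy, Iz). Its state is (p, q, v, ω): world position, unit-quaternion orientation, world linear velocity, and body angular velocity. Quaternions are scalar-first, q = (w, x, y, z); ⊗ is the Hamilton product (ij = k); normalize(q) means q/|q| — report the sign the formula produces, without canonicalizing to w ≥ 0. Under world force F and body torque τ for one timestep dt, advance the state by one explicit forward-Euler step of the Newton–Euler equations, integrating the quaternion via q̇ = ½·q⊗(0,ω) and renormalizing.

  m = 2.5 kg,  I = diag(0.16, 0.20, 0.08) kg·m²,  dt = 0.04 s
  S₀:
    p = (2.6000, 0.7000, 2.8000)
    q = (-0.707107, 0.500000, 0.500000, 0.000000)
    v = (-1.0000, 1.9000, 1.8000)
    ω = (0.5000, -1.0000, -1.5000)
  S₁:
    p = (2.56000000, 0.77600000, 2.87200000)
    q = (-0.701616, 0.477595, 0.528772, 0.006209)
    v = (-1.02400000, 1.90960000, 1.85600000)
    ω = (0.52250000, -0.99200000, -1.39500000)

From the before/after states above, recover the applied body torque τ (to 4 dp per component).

τ = (-0.0900, -0.0200, 0.1900)

Δω = ω₁−ω₀ = (0.02250000, 0.00800000, 0.10500000)
ω₀×(Iω₀) = (-0.1800, -0.0600, -0.0200)
I·α + gyro = (-0.0900, -0.0200, 0.1900)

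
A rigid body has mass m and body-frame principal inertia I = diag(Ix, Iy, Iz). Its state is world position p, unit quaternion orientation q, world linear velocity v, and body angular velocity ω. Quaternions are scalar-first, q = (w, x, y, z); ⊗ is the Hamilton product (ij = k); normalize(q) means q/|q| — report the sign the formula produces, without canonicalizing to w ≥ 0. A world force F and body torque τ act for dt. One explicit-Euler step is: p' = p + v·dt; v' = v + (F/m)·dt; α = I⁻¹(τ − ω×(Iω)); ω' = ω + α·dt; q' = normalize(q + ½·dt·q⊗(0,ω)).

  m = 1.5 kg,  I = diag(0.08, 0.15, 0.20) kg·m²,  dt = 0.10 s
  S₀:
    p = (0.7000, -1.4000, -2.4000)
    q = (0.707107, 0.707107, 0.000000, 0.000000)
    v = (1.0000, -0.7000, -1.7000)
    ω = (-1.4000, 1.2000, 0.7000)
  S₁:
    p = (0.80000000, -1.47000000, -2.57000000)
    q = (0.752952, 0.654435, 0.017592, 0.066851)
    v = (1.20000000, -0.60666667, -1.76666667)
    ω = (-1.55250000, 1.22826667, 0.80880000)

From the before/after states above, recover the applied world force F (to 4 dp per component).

velocity change Δv = (0.20000000, 0.09333333, -0.06666667)
F = m·Δv/dt = (3.0000, 1.4000, -1.0000)

F = (3.0000, 1.4000, -1.0000)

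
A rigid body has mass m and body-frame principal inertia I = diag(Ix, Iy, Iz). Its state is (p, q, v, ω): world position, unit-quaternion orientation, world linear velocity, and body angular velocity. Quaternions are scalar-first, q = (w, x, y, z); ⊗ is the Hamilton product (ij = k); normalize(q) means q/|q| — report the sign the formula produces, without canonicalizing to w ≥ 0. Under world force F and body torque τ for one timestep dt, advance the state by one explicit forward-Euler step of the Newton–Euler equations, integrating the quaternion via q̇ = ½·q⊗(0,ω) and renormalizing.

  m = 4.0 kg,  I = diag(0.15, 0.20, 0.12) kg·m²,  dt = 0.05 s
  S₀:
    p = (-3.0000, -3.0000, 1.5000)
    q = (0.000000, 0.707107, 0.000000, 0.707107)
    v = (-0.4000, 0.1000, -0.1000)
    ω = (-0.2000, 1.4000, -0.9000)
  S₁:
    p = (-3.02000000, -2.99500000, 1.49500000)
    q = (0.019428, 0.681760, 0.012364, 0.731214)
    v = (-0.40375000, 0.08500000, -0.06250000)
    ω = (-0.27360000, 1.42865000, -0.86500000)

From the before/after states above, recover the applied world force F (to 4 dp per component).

F = (-0.3000, -1.2000, 3.0000)

Δv = v₁−v₀ = (-0.00375000, -0.01500000, 0.03750000)
F = m·Δv/dt = (-0.3000, -1.2000, 3.0000)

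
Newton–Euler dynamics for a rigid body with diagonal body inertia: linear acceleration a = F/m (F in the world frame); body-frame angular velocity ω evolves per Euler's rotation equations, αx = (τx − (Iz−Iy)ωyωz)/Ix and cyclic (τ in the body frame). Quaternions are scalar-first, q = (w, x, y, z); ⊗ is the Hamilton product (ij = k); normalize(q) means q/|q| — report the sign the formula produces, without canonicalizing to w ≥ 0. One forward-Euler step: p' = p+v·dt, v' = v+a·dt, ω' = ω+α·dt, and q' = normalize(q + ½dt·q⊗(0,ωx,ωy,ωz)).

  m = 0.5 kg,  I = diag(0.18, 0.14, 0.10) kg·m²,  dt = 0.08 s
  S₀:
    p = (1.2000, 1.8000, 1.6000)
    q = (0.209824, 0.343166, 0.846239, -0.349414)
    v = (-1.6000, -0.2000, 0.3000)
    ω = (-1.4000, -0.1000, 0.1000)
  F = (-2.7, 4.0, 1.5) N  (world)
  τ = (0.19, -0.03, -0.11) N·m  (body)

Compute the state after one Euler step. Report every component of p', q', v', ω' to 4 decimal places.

new position p' = (1.0720, 1.7840, 1.6240)
v' = v + a·dt = (-2.0320, 0.4400, 0.5400)
ω×(Iω) gyroscopic = (0.0004, -0.0112, -0.0056)
(τ − ω×Iω)/I = (1.0533, -0.1343, -1.0440)
new body rate ω' = (-1.3157, -0.1107, 0.0165)
2q̇ = q⊗(0,ω) = (0.5999977, -0.2440711, 0.4338806, 1.1714004)
q + ½dt·q⊗(0,ω), renormalized = (0.2335, 0.3329, 0.8622, -0.3021)

p' = (1.0720, 1.7840, 1.6240)
q' = (0.2335, 0.3329, 0.8622, -0.3021)
v' = (-2.0320, 0.4400, 0.5400)
ω' = (-1.3157, -0.1107, 0.0165)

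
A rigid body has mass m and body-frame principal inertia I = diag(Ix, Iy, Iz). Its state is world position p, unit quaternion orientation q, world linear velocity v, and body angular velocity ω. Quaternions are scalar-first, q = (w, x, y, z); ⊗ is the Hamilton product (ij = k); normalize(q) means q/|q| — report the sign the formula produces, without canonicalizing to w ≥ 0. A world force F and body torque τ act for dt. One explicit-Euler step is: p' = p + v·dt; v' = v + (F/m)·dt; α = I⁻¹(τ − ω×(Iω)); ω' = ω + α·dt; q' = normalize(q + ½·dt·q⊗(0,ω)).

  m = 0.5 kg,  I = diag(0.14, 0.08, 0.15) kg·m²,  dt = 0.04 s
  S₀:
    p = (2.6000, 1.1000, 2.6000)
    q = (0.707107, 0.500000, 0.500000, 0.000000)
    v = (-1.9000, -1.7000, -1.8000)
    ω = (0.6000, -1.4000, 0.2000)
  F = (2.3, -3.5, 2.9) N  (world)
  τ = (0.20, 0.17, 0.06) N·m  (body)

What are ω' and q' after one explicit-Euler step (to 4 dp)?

(τ − ω×Iω)/I = (1.5686, 2.1400, 0.0640)
ω' = ω + α·dt = (0.6627, -1.3144, 0.2026)
q⊗(0,ω) = (0.4000000, 0.5242642, -1.0899498, -0.8585786)
q + ½dt·q⊗(0,ω), renormalized = (0.7148, 0.5102, 0.4780, -0.0172)

ω' = (0.6627, -1.3144, 0.2026)
q' = (0.7148, 0.5102, 0.4780, -0.0172)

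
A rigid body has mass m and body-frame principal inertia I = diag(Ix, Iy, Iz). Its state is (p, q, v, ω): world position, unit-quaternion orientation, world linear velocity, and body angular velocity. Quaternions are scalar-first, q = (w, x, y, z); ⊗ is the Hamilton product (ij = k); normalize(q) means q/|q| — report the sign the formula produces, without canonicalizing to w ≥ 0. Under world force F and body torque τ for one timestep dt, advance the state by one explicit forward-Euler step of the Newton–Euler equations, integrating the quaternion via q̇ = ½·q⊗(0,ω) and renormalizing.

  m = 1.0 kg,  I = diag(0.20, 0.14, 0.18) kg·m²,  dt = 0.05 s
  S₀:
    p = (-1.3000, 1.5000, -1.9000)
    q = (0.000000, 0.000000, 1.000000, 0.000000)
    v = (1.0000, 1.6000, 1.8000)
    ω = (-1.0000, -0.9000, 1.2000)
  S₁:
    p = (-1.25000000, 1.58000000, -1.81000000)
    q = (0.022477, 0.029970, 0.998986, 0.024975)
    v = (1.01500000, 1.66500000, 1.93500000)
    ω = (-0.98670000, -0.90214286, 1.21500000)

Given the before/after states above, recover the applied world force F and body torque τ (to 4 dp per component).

F = (0.3000, 1.3000, 2.7000)
τ = (0.0100, -0.0300, 0.0000)

v₁ − v₀ = (0.01500000, 0.06500000, 0.13500000)
applied force F = (0.3000, 1.3000, 2.7000)
Δω = ω₁−ω₀ = (0.01330000, -0.00214286, 0.01500000)
gyro term ω₀×Iω₀ = (-0.0432, -0.0240, -0.0540)
τ = I·(Δω/dt) + ω₀×(Iω₀) = (0.0100, -0.0300, 0.0000)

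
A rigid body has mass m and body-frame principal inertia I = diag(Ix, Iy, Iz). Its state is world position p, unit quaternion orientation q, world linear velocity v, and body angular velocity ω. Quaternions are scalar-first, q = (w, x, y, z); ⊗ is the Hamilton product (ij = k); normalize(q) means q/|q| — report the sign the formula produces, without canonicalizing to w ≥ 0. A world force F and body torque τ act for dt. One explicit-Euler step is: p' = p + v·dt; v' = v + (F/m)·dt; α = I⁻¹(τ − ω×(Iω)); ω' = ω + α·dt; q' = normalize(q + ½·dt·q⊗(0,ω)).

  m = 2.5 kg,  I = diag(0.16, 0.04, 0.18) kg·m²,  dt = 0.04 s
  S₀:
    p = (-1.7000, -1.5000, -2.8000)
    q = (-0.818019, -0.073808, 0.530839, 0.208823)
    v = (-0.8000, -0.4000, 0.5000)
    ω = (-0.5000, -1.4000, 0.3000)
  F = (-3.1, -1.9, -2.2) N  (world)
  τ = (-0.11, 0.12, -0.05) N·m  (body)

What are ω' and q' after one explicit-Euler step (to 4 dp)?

ω' = (-0.5128, -1.2830, 0.3076)
q' = (-0.8048, -0.0566, 0.5518, 0.2112)

gyro term ω×Iω = (-0.0588, 0.0030, -0.0840)
angular accel α = (-0.3200, 2.9250, 0.1889)
ω + α·dt = (-0.5128, -1.2830, 0.3076)
q⊗(0,ω) = (0.6436237, 0.8606134, 1.0629575, 0.1233450)
updated quaternion q' = (-0.8048, -0.0566, 0.5518, 0.2112)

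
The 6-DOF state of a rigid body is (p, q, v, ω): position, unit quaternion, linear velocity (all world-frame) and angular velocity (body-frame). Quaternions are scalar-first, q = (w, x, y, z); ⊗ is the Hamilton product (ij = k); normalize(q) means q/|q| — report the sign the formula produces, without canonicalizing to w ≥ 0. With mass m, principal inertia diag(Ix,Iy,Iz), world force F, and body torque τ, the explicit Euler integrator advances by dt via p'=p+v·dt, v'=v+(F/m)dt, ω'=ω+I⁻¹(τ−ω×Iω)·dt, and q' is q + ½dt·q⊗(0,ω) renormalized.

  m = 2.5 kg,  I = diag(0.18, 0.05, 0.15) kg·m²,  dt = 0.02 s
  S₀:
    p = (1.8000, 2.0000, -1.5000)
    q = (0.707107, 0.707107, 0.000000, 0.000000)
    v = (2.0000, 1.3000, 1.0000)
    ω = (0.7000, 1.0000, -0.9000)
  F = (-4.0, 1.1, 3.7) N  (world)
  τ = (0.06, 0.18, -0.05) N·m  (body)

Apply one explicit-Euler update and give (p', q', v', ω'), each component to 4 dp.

α = I⁻¹(τ − ω×Iω) = (0.8333, 3.9780, 0.2733)
ω + α·dt = (0.7167, 1.0796, -0.8945)
2q̇ = q⊗(0,ω) = (-0.4949749, 0.4949749, 1.3435033, 0.0707107)
updated quaternion q' = (0.7021, 0.7120, 0.0134, 0.0007)
new position p' = (1.8400, 2.0260, -1.4800)
v' = v + a·dt = (1.9680, 1.3088, 1.0296)

p' = (1.8400, 2.0260, -1.4800)
q' = (0.7021, 0.7120, 0.0134, 0.0007)
v' = (1.9680, 1.3088, 1.0296)
ω' = (0.7167, 1.0796, -0.8945)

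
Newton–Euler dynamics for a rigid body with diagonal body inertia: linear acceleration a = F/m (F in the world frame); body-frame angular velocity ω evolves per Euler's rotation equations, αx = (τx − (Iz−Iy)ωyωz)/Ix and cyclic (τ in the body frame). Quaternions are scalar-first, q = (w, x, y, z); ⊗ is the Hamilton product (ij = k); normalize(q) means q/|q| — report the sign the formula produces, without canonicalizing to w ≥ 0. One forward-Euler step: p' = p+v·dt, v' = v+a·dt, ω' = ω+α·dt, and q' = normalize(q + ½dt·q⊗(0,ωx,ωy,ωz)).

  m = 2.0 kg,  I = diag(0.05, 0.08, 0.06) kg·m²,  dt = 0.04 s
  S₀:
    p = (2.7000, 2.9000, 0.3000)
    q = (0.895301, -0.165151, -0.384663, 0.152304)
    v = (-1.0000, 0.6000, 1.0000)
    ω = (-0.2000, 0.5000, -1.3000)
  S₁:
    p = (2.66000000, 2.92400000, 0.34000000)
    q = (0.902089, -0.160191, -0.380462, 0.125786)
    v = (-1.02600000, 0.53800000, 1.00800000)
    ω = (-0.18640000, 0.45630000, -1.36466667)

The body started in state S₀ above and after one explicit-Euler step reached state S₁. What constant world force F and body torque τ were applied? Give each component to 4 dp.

ω₁ − ω₀ = (0.01360000, -0.04370000, -0.06466667)
gyro term ω₀×Iω₀ = (0.0130, -0.0026, -0.0030)
applied torque τ = (0.0300, -0.0900, -0.1000)
Δv = v₁−v₀ = (-0.02600000, -0.06200000, 0.00800000)
F = m·Δv/dt = (-1.3000, -3.1000, 0.4000)

F = (-1.3000, -3.1000, 0.4000)
τ = (0.0300, -0.0900, -0.1000)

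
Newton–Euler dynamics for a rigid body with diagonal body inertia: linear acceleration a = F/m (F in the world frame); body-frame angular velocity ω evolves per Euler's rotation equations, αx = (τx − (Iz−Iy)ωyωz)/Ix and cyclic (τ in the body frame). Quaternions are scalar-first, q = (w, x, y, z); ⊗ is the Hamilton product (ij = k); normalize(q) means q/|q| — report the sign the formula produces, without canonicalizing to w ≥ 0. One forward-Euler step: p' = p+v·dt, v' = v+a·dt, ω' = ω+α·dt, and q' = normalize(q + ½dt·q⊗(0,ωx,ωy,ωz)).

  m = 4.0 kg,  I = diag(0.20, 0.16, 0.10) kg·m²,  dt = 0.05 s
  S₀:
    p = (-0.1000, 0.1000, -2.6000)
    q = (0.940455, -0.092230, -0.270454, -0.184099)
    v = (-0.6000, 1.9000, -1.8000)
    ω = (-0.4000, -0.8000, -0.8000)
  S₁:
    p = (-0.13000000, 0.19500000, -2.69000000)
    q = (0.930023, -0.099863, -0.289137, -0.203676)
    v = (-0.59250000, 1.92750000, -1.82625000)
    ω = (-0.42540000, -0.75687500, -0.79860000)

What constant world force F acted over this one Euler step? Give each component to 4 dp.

F = (0.6000, 2.2000, -2.1000)

Δv = v₁−v₀ = (0.00750000, 0.02750000, -0.02625000)
m·(v₁−v₀)/dt = (0.6000, 2.2000, -2.1000)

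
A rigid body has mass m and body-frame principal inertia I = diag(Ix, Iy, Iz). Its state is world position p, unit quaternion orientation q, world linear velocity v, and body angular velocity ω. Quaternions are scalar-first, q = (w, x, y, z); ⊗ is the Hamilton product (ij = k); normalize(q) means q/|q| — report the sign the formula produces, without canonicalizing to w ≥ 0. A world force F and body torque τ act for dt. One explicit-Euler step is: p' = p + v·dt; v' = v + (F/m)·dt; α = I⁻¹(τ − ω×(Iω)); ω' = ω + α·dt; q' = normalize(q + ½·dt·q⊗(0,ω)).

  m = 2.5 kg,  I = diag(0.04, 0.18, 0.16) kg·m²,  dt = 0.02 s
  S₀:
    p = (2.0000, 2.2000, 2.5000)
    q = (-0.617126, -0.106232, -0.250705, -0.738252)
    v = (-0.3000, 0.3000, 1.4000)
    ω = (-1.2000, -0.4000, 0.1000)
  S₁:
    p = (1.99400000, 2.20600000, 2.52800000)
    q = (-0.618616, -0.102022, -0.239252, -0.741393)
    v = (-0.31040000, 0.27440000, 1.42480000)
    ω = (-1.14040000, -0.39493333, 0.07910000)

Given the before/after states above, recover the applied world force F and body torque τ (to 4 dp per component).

F = (-1.3000, -3.2000, 3.1000)
τ = (0.1200, 0.0600, -0.1000)

ω₁ − ω₀ = (0.05960000, 0.00506667, -0.02090000)
I·α + gyro = (0.1200, 0.0600, -0.1000)
velocity change Δv = (-0.01040000, -0.02560000, 0.02480000)
F = m·Δv/dt = (-1.3000, -3.2000, 3.1000)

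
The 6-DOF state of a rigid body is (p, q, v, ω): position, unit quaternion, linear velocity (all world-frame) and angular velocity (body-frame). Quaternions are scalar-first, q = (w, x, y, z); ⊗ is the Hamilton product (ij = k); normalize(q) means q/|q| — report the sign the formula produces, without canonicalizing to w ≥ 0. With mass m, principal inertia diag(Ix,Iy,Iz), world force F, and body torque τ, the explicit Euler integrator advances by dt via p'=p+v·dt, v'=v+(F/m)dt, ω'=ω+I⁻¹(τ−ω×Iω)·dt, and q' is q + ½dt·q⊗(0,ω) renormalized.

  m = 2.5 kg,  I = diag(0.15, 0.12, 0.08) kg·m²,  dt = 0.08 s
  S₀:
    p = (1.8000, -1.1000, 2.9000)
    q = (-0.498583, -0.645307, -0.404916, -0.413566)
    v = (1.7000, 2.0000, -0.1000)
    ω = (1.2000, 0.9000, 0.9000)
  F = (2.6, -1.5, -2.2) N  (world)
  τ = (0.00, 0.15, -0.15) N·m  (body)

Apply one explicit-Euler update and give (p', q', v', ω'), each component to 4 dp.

p' = (1.9360, -0.9400, 2.8920)
q' = (-0.4371, -0.6673, -0.4185, -0.4342)
v' = (1.7832, 1.9520, -0.1704)
ω' = (1.2173, 0.9496, 0.7824)

gyro term ω×Iω = (-0.0324, 0.0756, -0.0324)
(τ − ω×Iω)/I = (0.2160, 0.6200, -1.4700)
ω' = ω + α·dt = (1.2173, 0.9496, 0.7824)
Hamilton product q⊗(0,ω) = (1.5110022, -0.5905146, -0.3642276, -0.5436018)
q + ½dt·q⊗(0,ω), renormalized = (-0.4371, -0.6673, -0.4185, -0.4342)
linear accel F/m = (1.0400, -0.6000, -0.8800)
p + v·dt = (1.9360, -0.9400, 2.8920)
new velocity v' = (1.7832, 1.9520, -0.1704)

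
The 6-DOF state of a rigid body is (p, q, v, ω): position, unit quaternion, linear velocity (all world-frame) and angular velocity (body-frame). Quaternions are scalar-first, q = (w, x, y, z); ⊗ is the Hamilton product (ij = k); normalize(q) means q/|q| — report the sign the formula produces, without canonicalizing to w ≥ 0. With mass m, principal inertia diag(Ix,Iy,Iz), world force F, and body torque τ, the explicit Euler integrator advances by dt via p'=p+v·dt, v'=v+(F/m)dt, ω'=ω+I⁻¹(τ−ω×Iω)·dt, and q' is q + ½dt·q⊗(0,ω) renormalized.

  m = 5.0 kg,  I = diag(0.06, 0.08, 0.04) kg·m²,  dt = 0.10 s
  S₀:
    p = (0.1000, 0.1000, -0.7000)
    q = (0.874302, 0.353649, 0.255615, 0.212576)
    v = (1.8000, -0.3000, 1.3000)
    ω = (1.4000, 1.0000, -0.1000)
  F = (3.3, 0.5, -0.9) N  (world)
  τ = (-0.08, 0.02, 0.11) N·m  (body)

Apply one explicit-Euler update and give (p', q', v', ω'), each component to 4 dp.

a = (0.6600, 0.1000, -0.1800)
new position p' = (0.2800, 0.0700, -0.5700)
v' = v + a·dt = (1.8660, -0.2900, 1.2820)
angular accel α = (-1.4000, 0.2850, 2.0500)
ω + α·dt = (1.2600, 1.0285, 0.1050)
2q̇ = q⊗(0,ω) = (-0.7294660, 0.9858853, 1.2072733, -0.0916422)
q' = normalize(q + ½dt·q⊗(0,ω)) = (0.8347, 0.4015, 0.3148, 0.2072)

p' = (0.2800, 0.0700, -0.5700)
q' = (0.8347, 0.4015, 0.3148, 0.2072)
v' = (1.8660, -0.2900, 1.2820)
ω' = (1.2600, 1.0285, 0.1050)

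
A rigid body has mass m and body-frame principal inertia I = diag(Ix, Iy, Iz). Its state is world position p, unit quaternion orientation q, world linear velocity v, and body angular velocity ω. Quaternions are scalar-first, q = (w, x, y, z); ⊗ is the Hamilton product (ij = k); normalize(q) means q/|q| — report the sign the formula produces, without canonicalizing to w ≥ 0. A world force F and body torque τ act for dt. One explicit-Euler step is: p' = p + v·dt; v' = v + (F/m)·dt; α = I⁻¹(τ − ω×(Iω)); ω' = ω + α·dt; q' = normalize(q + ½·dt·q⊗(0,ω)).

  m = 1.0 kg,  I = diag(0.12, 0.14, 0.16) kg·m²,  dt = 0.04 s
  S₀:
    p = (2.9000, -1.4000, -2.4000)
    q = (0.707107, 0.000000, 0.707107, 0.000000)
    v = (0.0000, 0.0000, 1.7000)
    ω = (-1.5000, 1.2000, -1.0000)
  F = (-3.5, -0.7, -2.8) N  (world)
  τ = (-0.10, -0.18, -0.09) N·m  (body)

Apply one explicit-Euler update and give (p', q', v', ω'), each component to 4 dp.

p' = (2.9000, -1.4000, -2.3320)
q' = (0.6895, -0.0353, 0.7234, 0.0071)
v' = (-0.1400, -0.0280, 1.5880)
ω' = (-1.5253, 1.1657, -1.0135)

α = I⁻¹(τ − ω×Iω) = (-0.6333, -0.8571, -0.3375)
new body rate ω' = (-1.5253, 1.1657, -1.0135)
q⊗(0,ω) = (-0.8485284, -1.7677675, 0.8485284, 0.3535535)
q + ½dt·q⊗(0,ω), renormalized = (0.6895, -0.0353, 0.7234, 0.0071)
linear accel F/m = (-3.5000, -0.7000, -2.8000)
p + v·dt = (2.9000, -1.4000, -2.3320)
v + (F/m)dt = (-0.1400, -0.0280, 1.5880)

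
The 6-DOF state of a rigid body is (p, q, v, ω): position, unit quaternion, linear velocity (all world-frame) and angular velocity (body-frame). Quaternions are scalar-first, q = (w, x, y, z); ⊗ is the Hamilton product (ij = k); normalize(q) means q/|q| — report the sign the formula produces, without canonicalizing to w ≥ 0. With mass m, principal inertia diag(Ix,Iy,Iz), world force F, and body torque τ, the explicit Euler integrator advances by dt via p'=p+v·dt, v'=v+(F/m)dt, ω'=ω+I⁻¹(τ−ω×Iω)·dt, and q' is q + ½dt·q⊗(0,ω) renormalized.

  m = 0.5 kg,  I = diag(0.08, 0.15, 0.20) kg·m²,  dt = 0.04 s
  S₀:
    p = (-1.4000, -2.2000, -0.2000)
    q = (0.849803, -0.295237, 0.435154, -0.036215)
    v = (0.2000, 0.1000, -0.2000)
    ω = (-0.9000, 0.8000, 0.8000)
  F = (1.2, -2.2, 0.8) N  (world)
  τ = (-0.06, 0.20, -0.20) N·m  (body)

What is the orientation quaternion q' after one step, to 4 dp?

q' = (0.8378, -0.3029, 0.4539, -0.0195)

2q̇ = q⊗(0,ω) = (-0.5848645, -0.3877275, 0.9486255, 0.8352914)
q + ½dt·q⊗(0,ω), renormalized = (0.8378, -0.3029, 0.4539, -0.0195)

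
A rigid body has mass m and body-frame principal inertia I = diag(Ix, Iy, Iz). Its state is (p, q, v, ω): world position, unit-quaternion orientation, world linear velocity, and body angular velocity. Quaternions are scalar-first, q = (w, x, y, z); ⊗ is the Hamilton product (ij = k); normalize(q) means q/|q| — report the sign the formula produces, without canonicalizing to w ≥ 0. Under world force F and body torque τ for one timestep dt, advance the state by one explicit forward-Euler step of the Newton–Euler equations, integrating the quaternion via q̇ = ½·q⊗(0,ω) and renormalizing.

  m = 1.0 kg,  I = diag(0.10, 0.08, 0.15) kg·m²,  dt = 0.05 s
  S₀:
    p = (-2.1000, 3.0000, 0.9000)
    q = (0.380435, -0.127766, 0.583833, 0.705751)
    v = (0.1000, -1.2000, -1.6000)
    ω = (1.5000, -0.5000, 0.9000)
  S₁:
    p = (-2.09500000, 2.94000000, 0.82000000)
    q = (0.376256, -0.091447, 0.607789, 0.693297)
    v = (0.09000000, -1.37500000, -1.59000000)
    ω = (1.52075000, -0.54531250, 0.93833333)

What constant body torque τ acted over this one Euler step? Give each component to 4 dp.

τ = (0.0100, -0.1400, 0.1300)

rate change Δω = (0.02075000, -0.04531250, 0.03833333)
ω₀×(Iω₀) = (-0.0315, -0.0675, 0.0150)
I·α + gyro = (0.0100, -0.1400, 0.1300)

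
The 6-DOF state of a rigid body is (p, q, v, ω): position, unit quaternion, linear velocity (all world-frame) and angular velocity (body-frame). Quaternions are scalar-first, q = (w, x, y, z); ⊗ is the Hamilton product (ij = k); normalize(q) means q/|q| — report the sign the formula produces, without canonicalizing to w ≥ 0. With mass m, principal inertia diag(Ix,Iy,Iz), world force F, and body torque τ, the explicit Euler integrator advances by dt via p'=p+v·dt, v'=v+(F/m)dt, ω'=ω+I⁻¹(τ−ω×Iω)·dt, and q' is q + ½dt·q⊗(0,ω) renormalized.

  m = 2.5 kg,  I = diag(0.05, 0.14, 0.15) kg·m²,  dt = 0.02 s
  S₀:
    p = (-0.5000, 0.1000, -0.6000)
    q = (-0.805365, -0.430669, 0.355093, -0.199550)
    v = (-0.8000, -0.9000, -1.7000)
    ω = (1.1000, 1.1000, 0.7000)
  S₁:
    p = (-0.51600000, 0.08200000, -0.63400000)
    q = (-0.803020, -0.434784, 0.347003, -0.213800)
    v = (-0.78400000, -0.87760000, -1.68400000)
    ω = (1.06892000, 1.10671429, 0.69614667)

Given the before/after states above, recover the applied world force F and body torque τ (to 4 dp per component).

F = (2.0000, 2.8000, 2.0000)
τ = (-0.0700, -0.0300, 0.0800)

ω₁ − ω₀ = (-0.03108000, 0.00671429, -0.00385333)
ω₀×(Iω₀) = (0.0077, -0.0770, 0.1089)
τ = I·(Δω/dt) + ω₀×(Iω₀) = (-0.0700, -0.0300, 0.0800)
Δv = v₁−v₀ = (0.01600000, 0.02240000, 0.01600000)
applied force F = (2.0000, 2.8000, 2.0000)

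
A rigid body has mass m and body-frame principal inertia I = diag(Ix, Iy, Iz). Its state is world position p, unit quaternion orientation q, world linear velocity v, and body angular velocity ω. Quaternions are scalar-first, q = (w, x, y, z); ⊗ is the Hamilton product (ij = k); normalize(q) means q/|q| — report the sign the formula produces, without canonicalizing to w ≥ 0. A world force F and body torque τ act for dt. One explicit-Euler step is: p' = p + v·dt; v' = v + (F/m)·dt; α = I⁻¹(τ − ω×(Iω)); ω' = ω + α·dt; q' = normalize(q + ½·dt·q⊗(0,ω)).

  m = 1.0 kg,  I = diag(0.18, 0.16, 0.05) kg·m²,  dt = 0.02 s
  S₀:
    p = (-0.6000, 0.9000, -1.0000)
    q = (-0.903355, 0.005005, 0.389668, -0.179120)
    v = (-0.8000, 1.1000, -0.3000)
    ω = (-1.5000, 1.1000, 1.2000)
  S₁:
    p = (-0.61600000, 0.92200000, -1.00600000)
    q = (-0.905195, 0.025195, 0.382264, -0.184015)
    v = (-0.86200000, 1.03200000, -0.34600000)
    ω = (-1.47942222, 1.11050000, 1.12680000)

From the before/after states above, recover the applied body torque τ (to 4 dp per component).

rate change Δω = (0.02057778, 0.01050000, -0.07320000)
τ = I·(Δω/dt) + ω₀×(Iω₀) = (0.0400, -0.1500, -0.1500)

τ = (0.0400, -0.1500, -0.1500)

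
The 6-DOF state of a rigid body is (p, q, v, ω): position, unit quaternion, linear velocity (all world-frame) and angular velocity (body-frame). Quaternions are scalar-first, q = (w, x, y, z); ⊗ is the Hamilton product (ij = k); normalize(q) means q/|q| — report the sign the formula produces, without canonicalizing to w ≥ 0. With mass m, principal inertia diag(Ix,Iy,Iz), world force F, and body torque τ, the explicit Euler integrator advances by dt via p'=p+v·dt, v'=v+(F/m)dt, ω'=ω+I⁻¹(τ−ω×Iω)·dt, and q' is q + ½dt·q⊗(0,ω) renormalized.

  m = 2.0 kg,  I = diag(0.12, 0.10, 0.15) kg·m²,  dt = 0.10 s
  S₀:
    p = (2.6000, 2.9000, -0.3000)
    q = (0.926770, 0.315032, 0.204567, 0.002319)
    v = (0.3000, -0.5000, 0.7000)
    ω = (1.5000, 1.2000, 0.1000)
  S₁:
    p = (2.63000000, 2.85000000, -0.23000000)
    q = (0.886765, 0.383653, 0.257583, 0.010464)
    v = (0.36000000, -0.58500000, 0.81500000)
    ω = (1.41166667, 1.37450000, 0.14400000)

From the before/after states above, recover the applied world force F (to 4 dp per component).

v₁ − v₀ = (0.06000000, -0.08500000, 0.11500000)
m·(v₁−v₀)/dt = (1.2000, -1.7000, 2.3000)

F = (1.2000, -1.7000, 2.3000)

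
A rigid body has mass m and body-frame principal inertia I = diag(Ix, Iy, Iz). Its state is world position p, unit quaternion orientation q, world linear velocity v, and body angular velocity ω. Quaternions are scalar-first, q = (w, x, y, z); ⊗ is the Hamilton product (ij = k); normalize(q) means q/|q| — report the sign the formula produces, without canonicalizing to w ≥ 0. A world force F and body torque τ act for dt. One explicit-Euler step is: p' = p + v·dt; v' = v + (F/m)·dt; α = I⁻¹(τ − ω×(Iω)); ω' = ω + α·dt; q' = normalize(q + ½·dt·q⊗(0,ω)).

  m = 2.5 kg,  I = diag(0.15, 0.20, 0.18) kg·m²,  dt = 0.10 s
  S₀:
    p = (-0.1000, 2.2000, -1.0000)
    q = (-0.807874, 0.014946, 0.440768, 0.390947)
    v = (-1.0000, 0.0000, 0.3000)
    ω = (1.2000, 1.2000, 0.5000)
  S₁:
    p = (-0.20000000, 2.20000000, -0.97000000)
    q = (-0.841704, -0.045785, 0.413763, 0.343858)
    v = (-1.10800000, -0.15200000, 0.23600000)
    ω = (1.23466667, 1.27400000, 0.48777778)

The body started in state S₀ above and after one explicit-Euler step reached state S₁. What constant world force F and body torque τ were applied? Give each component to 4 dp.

F = (-2.7000, -3.8000, -1.6000)
τ = (0.0400, 0.1300, 0.0500)

velocity change Δv = (-0.10800000, -0.15200000, -0.06400000)
applied force F = (-2.7000, -3.8000, -1.6000)
Δω = ω₁−ω₀ = (0.03466667, 0.07400000, -0.01222222)
ω₀×(Iω₀) = (-0.0120, -0.0180, 0.0720)
applied torque τ = (0.0400, 0.1300, 0.0500)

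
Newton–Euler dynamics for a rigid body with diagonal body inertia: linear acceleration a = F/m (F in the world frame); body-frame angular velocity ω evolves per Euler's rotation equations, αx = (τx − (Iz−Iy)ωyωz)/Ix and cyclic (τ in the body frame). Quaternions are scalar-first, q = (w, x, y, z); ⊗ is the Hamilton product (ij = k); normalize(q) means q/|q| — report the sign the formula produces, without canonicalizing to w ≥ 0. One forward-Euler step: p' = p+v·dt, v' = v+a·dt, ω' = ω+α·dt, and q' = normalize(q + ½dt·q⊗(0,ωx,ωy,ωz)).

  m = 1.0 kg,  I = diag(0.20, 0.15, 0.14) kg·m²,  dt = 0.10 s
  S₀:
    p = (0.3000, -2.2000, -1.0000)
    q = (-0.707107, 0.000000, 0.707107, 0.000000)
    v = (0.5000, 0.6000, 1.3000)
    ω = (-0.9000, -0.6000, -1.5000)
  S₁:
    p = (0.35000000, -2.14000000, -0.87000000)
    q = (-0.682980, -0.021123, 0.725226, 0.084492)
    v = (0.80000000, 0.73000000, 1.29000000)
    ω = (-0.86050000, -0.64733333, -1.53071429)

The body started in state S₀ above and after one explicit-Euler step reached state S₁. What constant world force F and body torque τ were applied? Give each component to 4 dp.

Δω = ω₁−ω₀ = (0.03950000, -0.04733333, -0.03071429)
I·α + gyro = (0.0700, 0.0100, -0.0700)
v₁ − v₀ = (0.30000000, 0.13000000, -0.01000000)
applied force F = (3.0000, 1.3000, -0.1000)

F = (3.0000, 1.3000, -0.1000)
τ = (0.0700, 0.0100, -0.0700)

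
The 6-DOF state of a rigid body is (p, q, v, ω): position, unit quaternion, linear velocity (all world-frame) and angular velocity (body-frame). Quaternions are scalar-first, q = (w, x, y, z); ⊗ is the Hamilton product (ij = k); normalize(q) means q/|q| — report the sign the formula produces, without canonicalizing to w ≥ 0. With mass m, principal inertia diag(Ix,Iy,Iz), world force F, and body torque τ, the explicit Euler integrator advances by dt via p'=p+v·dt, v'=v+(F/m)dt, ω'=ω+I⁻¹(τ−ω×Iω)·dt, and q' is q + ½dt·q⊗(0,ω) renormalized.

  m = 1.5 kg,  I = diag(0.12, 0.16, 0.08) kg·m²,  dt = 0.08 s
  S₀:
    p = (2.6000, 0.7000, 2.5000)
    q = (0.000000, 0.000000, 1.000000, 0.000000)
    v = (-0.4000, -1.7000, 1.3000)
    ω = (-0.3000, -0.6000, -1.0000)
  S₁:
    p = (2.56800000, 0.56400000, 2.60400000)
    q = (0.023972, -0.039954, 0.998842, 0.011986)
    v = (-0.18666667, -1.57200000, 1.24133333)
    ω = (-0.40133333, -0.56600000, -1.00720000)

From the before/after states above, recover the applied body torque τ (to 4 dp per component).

τ = (-0.2000, 0.0800, 0.0000)

Δω = ω₁−ω₀ = (-0.10133333, 0.03400000, -0.00720000)
precession coupling = (-0.0480, 0.0120, 0.0072)
I·α + gyro = (-0.2000, 0.0800, 0.0000)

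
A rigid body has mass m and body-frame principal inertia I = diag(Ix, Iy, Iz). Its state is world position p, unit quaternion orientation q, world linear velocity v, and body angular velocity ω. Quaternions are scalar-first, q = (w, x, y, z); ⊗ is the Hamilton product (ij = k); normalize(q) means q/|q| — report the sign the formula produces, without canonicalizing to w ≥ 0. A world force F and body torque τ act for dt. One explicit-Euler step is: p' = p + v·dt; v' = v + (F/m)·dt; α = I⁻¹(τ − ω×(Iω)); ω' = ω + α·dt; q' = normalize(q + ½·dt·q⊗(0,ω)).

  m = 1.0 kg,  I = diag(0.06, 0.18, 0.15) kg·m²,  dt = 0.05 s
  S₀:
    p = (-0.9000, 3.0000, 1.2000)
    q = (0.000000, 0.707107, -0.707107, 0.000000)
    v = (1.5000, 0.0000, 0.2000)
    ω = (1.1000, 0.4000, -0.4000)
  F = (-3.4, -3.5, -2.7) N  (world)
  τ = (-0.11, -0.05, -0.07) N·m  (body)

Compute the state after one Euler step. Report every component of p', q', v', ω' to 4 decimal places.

p' = (-0.8250, 3.0000, 1.2100)
q' = (-0.0124, 0.7138, -0.6997, 0.0265)
v' = (1.3300, -0.1750, 0.0650)
ω' = (1.0043, 0.3751, -0.4409)

linear accel F/m = (-3.4000, -3.5000, -2.7000)
new position p' = (-0.8250, 3.0000, 1.2100)
v' = v + a·dt = (1.3300, -0.1750, 0.0650)
gyro term ω×Iω = (0.0048, 0.0396, 0.0528)
angular accel α = (-1.9133, -0.4978, -0.8187)
ω' = ω + α·dt = (1.0043, 0.3751, -0.4409)
2q̇ = q⊗(0,ω) = (-0.4949749, 0.2828428, 0.2828428, 1.0606605)
q' = normalize(q + ½dt·q⊗(0,ω)) = (-0.0124, 0.7138, -0.6997, 0.0265)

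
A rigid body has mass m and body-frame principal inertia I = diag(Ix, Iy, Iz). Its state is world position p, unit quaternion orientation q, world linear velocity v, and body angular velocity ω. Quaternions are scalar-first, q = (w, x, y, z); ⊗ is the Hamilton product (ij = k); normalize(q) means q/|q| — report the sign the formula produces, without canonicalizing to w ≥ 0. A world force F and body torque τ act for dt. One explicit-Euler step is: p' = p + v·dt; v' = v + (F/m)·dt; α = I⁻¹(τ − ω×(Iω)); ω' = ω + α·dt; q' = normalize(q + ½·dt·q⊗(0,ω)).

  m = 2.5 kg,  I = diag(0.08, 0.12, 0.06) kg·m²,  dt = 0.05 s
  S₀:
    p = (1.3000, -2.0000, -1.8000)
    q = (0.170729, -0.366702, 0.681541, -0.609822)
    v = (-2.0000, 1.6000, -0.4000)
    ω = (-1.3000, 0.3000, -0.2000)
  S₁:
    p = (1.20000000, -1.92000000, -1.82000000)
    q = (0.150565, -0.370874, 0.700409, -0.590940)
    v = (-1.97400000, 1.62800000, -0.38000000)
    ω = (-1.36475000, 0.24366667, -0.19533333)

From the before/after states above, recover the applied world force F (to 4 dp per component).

F = (1.3000, 1.4000, 1.0000)

v₁ − v₀ = (0.02600000, 0.02800000, 0.02000000)
m·(v₁−v₀)/dt = (1.3000, 1.4000, 1.0000)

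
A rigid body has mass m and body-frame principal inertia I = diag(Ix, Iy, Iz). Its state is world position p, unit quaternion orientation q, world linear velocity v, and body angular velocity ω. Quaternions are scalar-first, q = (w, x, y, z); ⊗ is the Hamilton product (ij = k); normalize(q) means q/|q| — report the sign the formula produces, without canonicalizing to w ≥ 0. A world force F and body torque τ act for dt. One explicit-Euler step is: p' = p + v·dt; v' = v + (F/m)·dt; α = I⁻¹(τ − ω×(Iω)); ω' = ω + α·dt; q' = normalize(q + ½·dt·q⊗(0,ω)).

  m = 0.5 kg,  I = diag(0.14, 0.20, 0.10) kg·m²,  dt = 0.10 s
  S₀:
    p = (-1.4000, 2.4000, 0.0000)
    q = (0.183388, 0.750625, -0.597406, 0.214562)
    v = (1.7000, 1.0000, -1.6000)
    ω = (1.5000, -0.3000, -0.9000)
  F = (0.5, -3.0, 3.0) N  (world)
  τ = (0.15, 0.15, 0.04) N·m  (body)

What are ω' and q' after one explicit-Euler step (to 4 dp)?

ω' = (1.6264, -0.1980, -0.8330)
q' = (0.1273, 0.7914, -0.5481, 0.2389)

precession coupling ω×(Iω) = (-0.0270, -0.0540, -0.0270)
(τ − ω×Iω)/I = (1.2643, 1.0200, 0.6700)
ω + α·dt = (1.6264, -0.1980, -0.8330)
Hamilton product q⊗(0,ω) = (-1.1120535, 0.8771160, 0.9423891, 0.5058723)
q' = normalize(q + ½dt·q⊗(0,ω)) = (0.1273, 0.7914, -0.5481, 0.2389)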